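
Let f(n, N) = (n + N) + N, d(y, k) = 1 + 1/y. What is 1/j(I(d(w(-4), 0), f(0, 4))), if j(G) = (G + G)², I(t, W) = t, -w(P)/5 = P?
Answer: 100/441 ≈ 0.22676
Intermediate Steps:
w(P) = -5*P
f(n, N) = n + 2*N (f(n, N) = (N + n) + N = n + 2*N)
j(G) = 4*G² (j(G) = (2*G)² = 4*G²)
1/j(I(d(w(-4), 0), f(0, 4))) = 1/(4*((1 - 5*(-4))/((-5*(-4))))²) = 1/(4*((1 + 20)/20)²) = 1/(4*((1/20)*21)²) = 1/(4*(21/20)²) = 1/(4*(441/400)) = 1/(441/100) = 100/441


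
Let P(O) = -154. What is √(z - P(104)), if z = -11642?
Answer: 4*I*√718 ≈ 107.18*I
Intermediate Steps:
√(z - P(104)) = √(-11642 - 1*(-154)) = √(-11642 + 154) = √(-11488) = 4*I*√718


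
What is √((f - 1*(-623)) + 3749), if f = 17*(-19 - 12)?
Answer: √3845 ≈ 62.008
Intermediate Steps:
f = -527 (f = 17*(-31) = -527)
√((f - 1*(-623)) + 3749) = √((-527 - 1*(-623)) + 3749) = √((-527 + 623) + 3749) = √(96 + 3749) = √3845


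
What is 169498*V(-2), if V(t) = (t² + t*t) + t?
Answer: 1016988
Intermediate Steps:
V(t) = t + 2*t² (V(t) = (t² + t²) + t = 2*t² + t = t + 2*t²)
169498*V(-2) = 169498*(-2*(1 + 2*(-2))) = 169498*(-2*(1 - 4)) = 169498*(-2*(-3)) = 169498*6 = 1016988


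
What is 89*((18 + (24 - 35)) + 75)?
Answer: 7298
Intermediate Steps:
89*((18 + (24 - 35)) + 75) = 89*((18 - 11) + 75) = 89*(7 + 75) = 89*82 = 7298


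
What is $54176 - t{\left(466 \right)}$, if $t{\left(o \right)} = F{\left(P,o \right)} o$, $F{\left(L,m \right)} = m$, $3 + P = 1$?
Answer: $-162980$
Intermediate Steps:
$P = -2$ ($P = -3 + 1 = -2$)
$t{\left(o \right)} = o^{2}$ ($t{\left(o \right)} = o o = o^{2}$)
$54176 - t{\left(466 \right)} = 54176 - 466^{2} = 54176 - 217156 = -162980$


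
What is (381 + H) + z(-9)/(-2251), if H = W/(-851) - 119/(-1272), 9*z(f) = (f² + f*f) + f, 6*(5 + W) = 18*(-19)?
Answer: 928748621191/2436644472 ≈ 381.16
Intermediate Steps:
W = -62 (W = -5 + (18*(-19))/6 = -5 + (⅙)*(-342) = -5 - 57 = -62)
z(f) = f/9 + 2*f²/9 (z(f) = ((f² + f*f) + f)/9 = ((f² + f²) + f)/9 = (2*f² + f)/9 = (f + 2*f²)/9 = f/9 + 2*f²/9)
H = 180133/1082472 (H = -62/(-851) - 119/(-1272) = -62*(-1/851) - 119*(-1/1272) = 62/851 + 119/1272 = 180133/1082472 ≈ 0.16641)
(381 + H) + z(-9)/(-2251) = (381 + 180133/1082472) + ((⅑)*(-9)*(1 + 2*(-9)))/(-2251) = 412601965/1082472 + ((⅑)*(-9)*(1 - 18))*(-1/2251) = 412601965/1082472 + ((⅑)*(-9)*(-17))*(-1/2251) = 412601965/1082472 + 17*(-1/2251) = 412601965/1082472 - 17/2251 = 928748621191/2436644472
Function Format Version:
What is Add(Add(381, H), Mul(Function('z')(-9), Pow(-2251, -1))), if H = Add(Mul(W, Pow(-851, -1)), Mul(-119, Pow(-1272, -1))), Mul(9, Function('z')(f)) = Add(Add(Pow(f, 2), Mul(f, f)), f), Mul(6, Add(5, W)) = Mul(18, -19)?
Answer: Rational(928748621191, 2436644472) ≈ 381.16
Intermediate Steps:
W = -62 (W = Add(-5, Mul(Rational(1, 6), Mul(18, -19))) = Add(-5, Mul(Rational(1, 6), -342)) = Add(-5, -57) = -62)
Function('z')(f) = Add(Mul(Rational(1, 9), f), Mul(Rational(2, 9), Pow(f, 2))) (Function('z')(f) = Mul(Rational(1, 9), Add(Add(Pow(f, 2), Mul(f, f)), f)) = Mul(Rational(1, 9), Add(Add(Pow(f, 2), Pow(f, 2)), f)) = Mul(Rational(1, 9), Add(Mul(2, Pow(f, 2)), f)) = Mul(Rational(1, 9), Add(f, Mul(2, Pow(f, 2)))) = Add(Mul(Rational(1, 9), f), Mul(Rational(2, 9), Pow(f, 2))))
H = Rational(180133, 1082472) (H = Add(Mul(-62, Pow(-851, -1)), Mul(-119, Pow(-1272, -1))) = Add(Mul(-62, Rational(-1, 851)), Mul(-119, Rational(-1, 1272))) = Add(Rational(62, 851), Rational(119, 1272)) = Rational(180133, 1082472) ≈ 0.16641)
Add(Add(381, H), Mul(Function('z')(-9), Pow(-2251, -1))) = Add(Add(381, Rational(180133, 1082472)), Mul(Mul(Rational(1, 9), -9, Add(1, Mul(2, -9))), Pow(-2251, -1))) = Add(Rational(412601965, 1082472), Mul(Mul(Rational(1, 9), -9, Add(1, -18)), Rational(-1, 2251))) = Add(Rational(412601965, 1082472), Mul(Mul(Rational(1, 9), -9, -17), Rational(-1, 2251))) = Add(Rational(412601965, 1082472), Mul(17, Rational(-1, 2251))) = Add(Rational(412601965, 1082472), Rational(-17, 2251)) = Rational(928748621191, 2436644472)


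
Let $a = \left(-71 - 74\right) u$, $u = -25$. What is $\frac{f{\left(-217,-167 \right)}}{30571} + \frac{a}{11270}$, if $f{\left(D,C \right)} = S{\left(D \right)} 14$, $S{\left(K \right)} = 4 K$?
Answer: $- \frac{5226633}{68907034} \approx -0.07585$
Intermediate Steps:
$f{\left(D,C \right)} = 56 D$ ($f{\left(D,C \right)} = 4 D 14 = 56 D$)
$a = 3625$ ($a = \left(-71 - 74\right) \left(-25\right) = \left(-145\right) \left(-25\right) = 3625$)
$\frac{f{\left(-217,-167 \right)}}{30571} + \frac{a}{11270} = \frac{56 \left(-217\right)}{30571} + \frac{3625}{11270} = \left(-12152\right) \frac{1}{30571} + 3625 \cdot \frac{1}{11270} = - \frac{12152}{30571} + \frac{725}{2254} = - \frac{5226633}{68907034}$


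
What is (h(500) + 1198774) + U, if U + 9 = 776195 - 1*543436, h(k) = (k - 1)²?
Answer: 1680525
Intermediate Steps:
h(k) = (-1 + k)²
U = 232750 (U = -9 + (776195 - 1*543436) = -9 + (776195 - 543436) = -9 + 232759 = 232750)
(h(500) + 1198774) + U = ((-1 + 500)² + 1198774) + 232750 = (499² + 1198774) + 232750 = (249001 + 1198774) + 232750 = 1447775 + 232750 = 1680525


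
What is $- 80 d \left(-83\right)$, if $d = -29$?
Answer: $-192560$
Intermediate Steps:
$- 80 d \left(-83\right) = \left(-80\right) \left(-29\right) \left(-83\right) = 2320 \left(-83\right) = -192560$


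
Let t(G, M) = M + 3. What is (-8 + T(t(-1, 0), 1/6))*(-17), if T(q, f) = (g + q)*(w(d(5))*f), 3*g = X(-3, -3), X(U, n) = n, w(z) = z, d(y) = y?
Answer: 323/3 ≈ 107.67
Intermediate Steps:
t(G, M) = 3 + M
g = -1 (g = (⅓)*(-3) = -1)
T(q, f) = 5*f*(-1 + q) (T(q, f) = (-1 + q)*(5*f) = 5*f*(-1 + q))
(-8 + T(t(-1, 0), 1/6))*(-17) = (-8 + 5*(-1 + (3 + 0))/6)*(-17) = (-8 + 5*(⅙)*(-1 + 3))*(-17) = (-8 + 5*(⅙)*2)*(-17) = (-8 + 5/3)*(-17) = -19/3*(-17) = 323/3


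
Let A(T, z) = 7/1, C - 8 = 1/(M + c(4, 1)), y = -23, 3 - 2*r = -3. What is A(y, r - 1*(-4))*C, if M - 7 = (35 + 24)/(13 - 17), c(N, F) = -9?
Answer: 3724/67 ≈ 55.582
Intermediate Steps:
r = 3 (r = 3/2 - 1/2*(-3) = 3/2 + 3/2 = 3)
M = -31/4 (M = 7 + (35 + 24)/(13 - 17) = 7 + 59/(-4) = 7 + 59*(-1/4) = 7 - 59/4 = -31/4 ≈ -7.7500)
C = 532/67 (C = 8 + 1/(-31/4 - 9) = 8 + 1/(-67/4) = 8 - 4/67 = 532/67 ≈ 7.9403)
A(T, z) = 7 (A(T, z) = 7*1 = 7)
A(y, r - 1*(-4))*C = 7*(532/67) = 3724/67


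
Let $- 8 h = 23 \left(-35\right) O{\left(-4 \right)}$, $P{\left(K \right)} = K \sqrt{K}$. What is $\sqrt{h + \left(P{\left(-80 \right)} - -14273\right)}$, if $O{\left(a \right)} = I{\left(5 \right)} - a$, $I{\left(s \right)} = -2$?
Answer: $\frac{\sqrt{57897 - 1280 i \sqrt{5}}}{2} \approx 120.35 - 2.9729 i$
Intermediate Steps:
$P{\left(K \right)} = K^{\frac{3}{2}}$
$O{\left(a \right)} = -2 - a$
$h = \frac{805}{4}$ ($h = - \frac{23 \left(-35\right) \left(-2 - -4\right)}{8} = - \frac{\left(-805\right) \left(-2 + 4\right)}{8} = - \frac{\left(-805\right) 2}{8} = \left(- \frac{1}{8}\right) \left(-1610\right) = \frac{805}{4} \approx 201.25$)
$\sqrt{h + \left(P{\left(-80 \right)} - -14273\right)} = \sqrt{\frac{805}{4} + \left(\left(-80\right)^{\frac{3}{2}} - -14273\right)} = \sqrt{\frac{805}{4} + \left(- 320 i \sqrt{5} + 14273\right)} = \sqrt{\frac{805}{4} + \left(14273 - 320 i \sqrt{5}\right)} = \sqrt{\frac{57897}{4} - 320 i \sqrt{5}}$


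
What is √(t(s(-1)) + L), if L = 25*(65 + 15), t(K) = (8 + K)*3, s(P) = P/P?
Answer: √2027 ≈ 45.022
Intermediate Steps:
s(P) = 1
t(K) = 24 + 3*K
L = 2000 (L = 25*80 = 2000)
√(t(s(-1)) + L) = √((24 + 3*1) + 2000) = √((24 + 3) + 2000) = √(27 + 2000) = √2027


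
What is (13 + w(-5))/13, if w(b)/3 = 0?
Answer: 1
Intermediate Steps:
w(b) = 0 (w(b) = 3*0 = 0)
(13 + w(-5))/13 = (13 + 0)/13 = (1/13)*13 = 1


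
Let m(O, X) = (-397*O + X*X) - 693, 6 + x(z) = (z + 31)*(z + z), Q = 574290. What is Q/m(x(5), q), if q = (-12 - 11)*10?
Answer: -574290/88331 ≈ -6.5016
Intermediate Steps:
x(z) = -6 + 2*z*(31 + z) (x(z) = -6 + (z + 31)*(z + z) = -6 + (31 + z)*(2*z) = -6 + 2*z*(31 + z))
q = -230 (q = -23*10 = -230)
m(O, X) = -693 + X**2 - 397*O (m(O, X) = (-397*O + X**2) - 693 = (X**2 - 397*O) - 693 = -693 + X**2 - 397*O)
Q/m(x(5), q) = 574290/(-693 + (-230)**2 - 397*(-6 + 2*5**2 + 62*5)) = 574290/(-693 + 52900 - 397*(-6 + 2*25 + 310)) = 574290/(-693 + 52900 - 397*(-6 + 50 + 310)) = 574290/(-693 + 52900 - 397*354) = 574290/(-693 + 52900 - 140538) = 574290/(-88331) = 574290*(-1/88331) = -574290/88331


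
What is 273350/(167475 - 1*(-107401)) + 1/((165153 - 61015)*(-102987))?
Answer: 52350723875629/52642976321151 ≈ 0.99445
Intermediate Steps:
273350/(167475 - 1*(-107401)) + 1/((165153 - 61015)*(-102987)) = 273350/(167475 + 107401) - 1/102987/104138 = 273350/274876 + (1/104138)*(-1/102987) = 273350*(1/274876) - 1/10724860206 = 19525/19634 - 1/10724860206 = 52350723875629/52642976321151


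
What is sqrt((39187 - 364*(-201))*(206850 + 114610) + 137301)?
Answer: sqrt(36116489761) ≈ 1.9004e+5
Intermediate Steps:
sqrt((39187 - 364*(-201))*(206850 + 114610) + 137301) = sqrt((39187 + 73164)*321460 + 137301) = sqrt(112351*321460 + 137301) = sqrt(36116352460 + 137301) = sqrt(36116489761)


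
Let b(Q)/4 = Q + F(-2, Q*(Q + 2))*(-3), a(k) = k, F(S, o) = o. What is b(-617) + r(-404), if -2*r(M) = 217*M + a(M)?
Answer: -4511892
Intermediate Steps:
r(M) = -109*M (r(M) = -(217*M + M)/2 = -109*M)
b(Q) = 4*Q - 12*Q*(2 + Q) (b(Q) = 4*(Q + (Q*(Q + 2))*(-3)) = 4*(Q + (Q*(2 + Q))*(-3)) = 4*(Q - 3*Q*(2 + Q)) = 4*Q - 12*Q*(2 + Q))
b(-617) + r(-404) = 4*(-617)*(-5 - 3*(-617)) - 109*(-404) = 4*(-617)*(-5 + 1851) + 44036 = 4*(-617)*1846 + 44036 = -4555928 + 44036 = -4511892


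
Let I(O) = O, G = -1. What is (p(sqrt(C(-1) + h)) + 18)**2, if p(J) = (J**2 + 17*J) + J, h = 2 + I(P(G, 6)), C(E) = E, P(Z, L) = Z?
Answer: 324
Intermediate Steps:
h = 1 (h = 2 - 1 = 1)
p(J) = J**2 + 18*J
(p(sqrt(C(-1) + h)) + 18)**2 = (sqrt(-1 + 1)*(18 + sqrt(-1 + 1)) + 18)**2 = (sqrt(0)*(18 + sqrt(0)) + 18)**2 = (0*(18 + 0) + 18)**2 = (0*18 + 18)**2 = (0 + 18)**2 = 18**2 = 324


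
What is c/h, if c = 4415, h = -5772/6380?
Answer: -7041925/1443 ≈ -4880.1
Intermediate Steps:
h = -1443/1595 (h = -5772*1/6380 = -1443/1595 ≈ -0.90470)
c/h = 4415/(-1443/1595) = 4415*(-1595/1443) = -7041925/1443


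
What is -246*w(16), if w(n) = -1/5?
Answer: 246/5 ≈ 49.200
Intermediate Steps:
w(n) = -1/5 (w(n) = -1*1/5 = -1/5)
-246*w(16) = -246*(-1/5) = 246/5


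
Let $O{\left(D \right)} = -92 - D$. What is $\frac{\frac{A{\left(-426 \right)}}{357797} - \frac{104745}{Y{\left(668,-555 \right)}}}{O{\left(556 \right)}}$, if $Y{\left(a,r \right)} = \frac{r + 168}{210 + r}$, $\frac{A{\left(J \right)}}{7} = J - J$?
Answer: $\frac{4015225}{27864} \approx 144.1$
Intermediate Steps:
$A{\left(J \right)} = 0$ ($A{\left(J \right)} = 7 \left(J - J\right) = 7 \cdot 0 = 0$)
$Y{\left(a,r \right)} = \frac{168 + r}{210 + r}$
$\frac{\frac{A{\left(-426 \right)}}{357797} - \frac{104745}{Y{\left(668,-555 \right)}}}{O{\left(556 \right)}} = \frac{\frac{0}{357797} - \frac{104745}{\frac{1}{210 - 555} \left(168 - 555\right)}}{-92 - 556} = \frac{0 \cdot \frac{1}{357797} - \frac{104745}{\frac{1}{-345} \left(-387\right)}}{-92 - 556} = \frac{0 - \frac{104745}{\left(- \frac{1}{345}\right) \left(-387\right)}}{-648} = \left(0 - \frac{104745}{\frac{129}{115}}\right) \left(- \frac{1}{648}\right) = \left(0 - \frac{4015225}{43}\right) \left(- \frac{1}{648}\right) = \left(- \frac{4015225}{43}\right) \left(- \frac{1}{648}\right) = \frac{4015225}{27864}$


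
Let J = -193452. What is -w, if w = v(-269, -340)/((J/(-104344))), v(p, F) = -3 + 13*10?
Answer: -3312922/48363 ≈ -68.501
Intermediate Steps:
v(p, F) = 127 (v(p, F) = -3 + 130 = 127)
w = 3312922/48363 (w = 127/((-193452/(-104344))) = 127/((-193452*(-1/104344))) = 127/(48363/26086) = 127*(26086/48363) = 3312922/48363 ≈ 68.501)
-w = -1*3312922/48363 = -3312922/48363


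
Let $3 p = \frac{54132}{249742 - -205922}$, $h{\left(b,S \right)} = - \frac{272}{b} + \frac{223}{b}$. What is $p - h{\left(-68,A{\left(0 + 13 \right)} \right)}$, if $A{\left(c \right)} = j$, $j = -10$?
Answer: $- \frac{329696}{484143} \approx -0.68099$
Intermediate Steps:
$A{\left(c \right)} = -10$
$h{\left(b,S \right)} = - \frac{49}{b}$
$p = \frac{4511}{113916}$ ($p = \frac{54132 \frac{1}{249742 - -205922}}{3} = \frac{54132 \frac{1}{249742 + 205922}}{3} = \frac{54132 \cdot \frac{1}{455664}}{3} = \frac{1}{3} \cdot \frac{4511}{37972} = \frac{4511}{113916} \approx 0.039599$)
$p - h{\left(-68,A{\left(0 + 13 \right)} \right)} = \frac{4511}{113916} - - \frac{49}{-68} = \frac{4511}{113916} - \left(-49\right) \left(- \frac{1}{68}\right) = \frac{4511}{113916} - \frac{49}{68} = - \frac{329696}{484143}$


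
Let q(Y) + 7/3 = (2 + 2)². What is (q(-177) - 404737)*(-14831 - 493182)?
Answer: 616814144210/3 ≈ 2.0560e+11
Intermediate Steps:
q(Y) = 41/3 (q(Y) = -7/3 + (2 + 2)² = -7/3 + 4² = -7/3 + 16 = 41/3)
(q(-177) - 404737)*(-14831 - 493182) = (41/3 - 404737)*(-14831 - 493182) = -1214170/3*(-508013) = 616814144210/3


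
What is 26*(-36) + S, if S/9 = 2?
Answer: -918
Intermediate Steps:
S = 18 (S = 9*2 = 18)
26*(-36) + S = 26*(-36) + 18 = -936 + 18 = -918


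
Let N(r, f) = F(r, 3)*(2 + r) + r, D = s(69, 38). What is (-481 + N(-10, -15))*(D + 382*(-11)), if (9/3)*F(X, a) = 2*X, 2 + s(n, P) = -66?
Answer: 5606510/3 ≈ 1.8688e+6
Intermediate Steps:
s(n, P) = -68 (s(n, P) = -2 - 66 = -68)
F(X, a) = 2*X/3 (F(X, a) = (2*X)/3 = 2*X/3)
D = -68
N(r, f) = r + 2*r*(2 + r)/3 (N(r, f) = (2*r/3)*(2 + r) + r = 2*r*(2 + r)/3 + r = r + 2*r*(2 + r)/3)
(-481 + N(-10, -15))*(D + 382*(-11)) = (-481 + (1/3)*(-10)*(7 + 2*(-10)))*(-68 + 382*(-11)) = (-481 + (1/3)*(-10)*(7 - 20))*(-68 - 4202) = (-481 + (1/3)*(-10)*(-13))*(-4270) = (-481 + 130/3)*(-4270) = -1313/3*(-4270) = 5606510/3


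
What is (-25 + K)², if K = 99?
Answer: 5476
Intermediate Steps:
(-25 + K)² = (-25 + 99)² = 74² = 5476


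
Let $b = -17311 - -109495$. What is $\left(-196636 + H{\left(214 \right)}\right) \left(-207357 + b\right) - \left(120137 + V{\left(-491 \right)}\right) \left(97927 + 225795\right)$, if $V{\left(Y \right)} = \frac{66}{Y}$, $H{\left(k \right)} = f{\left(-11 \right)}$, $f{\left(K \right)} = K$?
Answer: $- \frac{7975078041001}{491} \approx -1.6243 \cdot 10^{10}$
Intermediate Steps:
$H{\left(k \right)} = -11$
$b = 92184$ ($b = -17311 + 109495 = 92184$)
$\left(-196636 + H{\left(214 \right)}\right) \left(-207357 + b\right) - \left(120137 + V{\left(-491 \right)}\right) \left(97927 + 225795\right) = \left(-196636 - 11\right) \left(-207357 + 92184\right) - \left(120137 + \frac{66}{-491}\right) \left(97927 + 225795\right) = \left(-196647\right) \left(-115173\right) - \left(120137 + 66 \left(- \frac{1}{491}\right)\right) 323722 = 22648424931 - \left(120137 - \frac{66}{491}\right) 323722 = 22648424931 - \frac{58987201}{491} \cdot 323722 = 22648424931 - \frac{19095454682122}{491} = - \frac{7975078041001}{491}$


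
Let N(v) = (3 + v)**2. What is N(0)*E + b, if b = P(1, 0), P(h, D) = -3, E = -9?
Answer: -84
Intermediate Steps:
b = -3
N(0)*E + b = (3 + 0)**2*(-9) - 3 = 3**2*(-9) - 3 = 9*(-9) - 3 = -81 - 3 = -84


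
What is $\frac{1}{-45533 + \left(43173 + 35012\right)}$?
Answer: $\frac{1}{32652} \approx 3.0626 \cdot 10^{-5}$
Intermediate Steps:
$\frac{1}{-45533 + \left(43173 + 35012\right)} = \frac{1}{-45533 + 78185} = \frac{1}{32652}$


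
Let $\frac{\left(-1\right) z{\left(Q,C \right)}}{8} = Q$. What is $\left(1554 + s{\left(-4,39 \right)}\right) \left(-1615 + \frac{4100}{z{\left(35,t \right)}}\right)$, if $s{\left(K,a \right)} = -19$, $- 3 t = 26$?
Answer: $- \frac{35021025}{14} \approx -2.5015 \cdot 10^{6}$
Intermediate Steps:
$t = - \frac{26}{3}$ ($t = \left(- \frac{1}{3}\right) 26 = - \frac{26}{3} \approx -8.6667$)
$z{\left(Q,C \right)} = - 8 Q$
$\left(1554 + s{\left(-4,39 \right)}\right) \left(-1615 + \frac{4100}{z{\left(35,t \right)}}\right) = \left(1554 - 19\right) \left(-1615 + \frac{4100}{\left(-8\right) 35}\right) = 1535 \left(-1615 + \frac{4100}{-280}\right) = 1535 \left(-1615 + 4100 \left(- \frac{1}{280}\right)\right) = 1535 \left(-1615 - \frac{205}{14}\right) = 1535 \left(- \frac{22815}{14}\right) = - \frac{35021025}{14}$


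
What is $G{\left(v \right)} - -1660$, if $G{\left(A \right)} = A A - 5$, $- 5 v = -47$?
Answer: $\frac{43584}{25} \approx 1743.4$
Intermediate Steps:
$v = \frac{47}{5}$ ($v = \left(- \frac{1}{5}\right) \left(-47\right) = \frac{47}{5} \approx 9.4$)
$G{\left(A \right)} = -5 + A^{2}$ ($G{\left(A \right)} = A^{2} - 5 = -5 + A^{2}$)
$G{\left(v \right)} - -1660 = \left(-5 + \left(\frac{47}{5}\right)^{2}\right) - -1660 = \left(-5 + \frac{2209}{25}\right) + 1660 = \frac{2084}{25} + 1660 = \frac{43584}{25}$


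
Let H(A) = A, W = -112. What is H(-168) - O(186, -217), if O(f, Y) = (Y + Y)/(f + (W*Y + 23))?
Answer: -4117750/24513 ≈ -167.98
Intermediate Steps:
O(f, Y) = 2*Y/(23 + f - 112*Y) (O(f, Y) = (Y + Y)/(f + (-112*Y + 23)) = (2*Y)/(f + (23 - 112*Y)) = (2*Y)/(23 + f - 112*Y) = 2*Y/(23 + f - 112*Y))
H(-168) - O(186, -217) = -168 - 2*(-217)/(23 + 186 - 112*(-217)) = -168 - 2*(-217)/(23 + 186 + 24304) = -168 - 2*(-217)/24513 = -168 - 1*(-434/24513) = -168 + 434/24513 = -4117750/24513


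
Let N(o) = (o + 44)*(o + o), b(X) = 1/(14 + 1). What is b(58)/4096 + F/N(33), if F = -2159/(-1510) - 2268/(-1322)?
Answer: 1099775151/1731377500160 ≈ 0.00063520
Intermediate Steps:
b(X) = 1/15
N(o) = 2*o*(44 + o) (N(o) = (44 + o)*(2*o) = 2*o*(44 + o))
F = 3139439/998110 (F = -2159*(-1/1510) - 2268*(-1/1322) = 2159/1510 + 1134/661 = 3139439/998110 ≈ 3.1454)
b(58)/4096 + F/N(33) = (1/15)/4096 + 3139439/(998110*((2*33*(44 + 33)))) = (1/15)*(1/4096) + 3139439/(998110*((2*33*77))) = 1/61440 + (3139439/998110)/5082 = 1/61440 + (3139439/998110)*(1/5082) = 1/61440 + 3139439/5072395020 = 1099775151/1731377500160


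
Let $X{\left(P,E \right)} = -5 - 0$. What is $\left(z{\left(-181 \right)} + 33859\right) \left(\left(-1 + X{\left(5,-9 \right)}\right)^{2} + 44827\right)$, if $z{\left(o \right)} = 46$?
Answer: $1521080015$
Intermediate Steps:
$X{\left(P,E \right)} = -5$ ($X{\left(P,E \right)} = -5 + 0 = -5$)
$\left(z{\left(-181 \right)} + 33859\right) \left(\left(-1 + X{\left(5,-9 \right)}\right)^{2} + 44827\right) = \left(46 + 33859\right) \left(\left(-1 - 5\right)^{2} + 44827\right) = 33905 \left(\left(-6\right)^{2} + 44827\right) = 33905 \left(36 + 44827\right) = 33905 \cdot 44863 = 1521080015$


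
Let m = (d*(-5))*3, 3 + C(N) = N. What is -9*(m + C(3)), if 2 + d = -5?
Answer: -945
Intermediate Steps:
d = -7 (d = -2 - 5 = -7)
C(N) = -3 + N
m = 105 (m = -7*(-5)*3 = 35*3 = 105)
-9*(m + C(3)) = -9*(105 + (-3 + 3)) = -9*(105 + 0) = -9*105 = -945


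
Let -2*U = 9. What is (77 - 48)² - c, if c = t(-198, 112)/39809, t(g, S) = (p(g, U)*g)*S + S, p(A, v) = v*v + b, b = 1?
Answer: 103193/121 ≈ 852.83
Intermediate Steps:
U = -9/2 (U = -½*9 = -9/2 ≈ -4.5000)
p(A, v) = 1 + v² (p(A, v) = v*v + 1 = v² + 1 = 1 + v²)
t(g, S) = S + 85*S*g/4 (t(g, S) = ((1 + (-9/2)²)*g)*S + S = ((1 + 81/4)*g)*S + S = (85*g/4)*S + S = 85*S*g/4 + S = S + 85*S*g/4)
c = -1432/121 (c = ((¼)*112*(4 + 85*(-198)))/39809 = ((¼)*112*(4 - 16830))*(1/39809) = ((¼)*112*(-16826))*(1/39809) = -471128*1/39809 = -1432/121 ≈ -11.835)
(77 - 48)² - c = (77 - 48)² - 1*(-1432/121) = 29² + 1432/121 = 841 + 1432/121 = 103193/121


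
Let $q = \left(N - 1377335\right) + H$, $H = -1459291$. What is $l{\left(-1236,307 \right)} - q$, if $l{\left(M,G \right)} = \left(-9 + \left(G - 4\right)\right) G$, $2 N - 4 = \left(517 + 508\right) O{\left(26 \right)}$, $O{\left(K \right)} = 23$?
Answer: $\frac{5830189}{2} \approx 2.9151 \cdot 10^{6}$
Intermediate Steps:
$N = \frac{23579}{2}$ ($N = 2 + \frac{\left(517 + 508\right) 23}{2} = 2 + \frac{1025 \cdot 23}{2} = 2 + \frac{1}{2} \cdot 23575 = 2 + \frac{23575}{2} = \frac{23579}{2} \approx 11790.0$)
$q = - \frac{5649673}{2}$ ($q = \left(\frac{23579}{2} - 1377335\right) - 1459291 = - \frac{2731091}{2} - 1459291 = - \frac{5649673}{2} \approx -2.8248 \cdot 10^{6}$)
$l{\left(M,G \right)} = G \left(-13 + G\right)$ ($l{\left(M,G \right)} = \left(-9 + \left(G - 4\right)\right) G = \left(-9 + \left(-4 + G\right)\right) G = \left(-13 + G\right) G = G \left(-13 + G\right)$)
$l{\left(-1236,307 \right)} - q = 307 \left(-13 + 307\right) - - \frac{5649673}{2} = 307 \cdot 294 + \frac{5649673}{2} = 90258 + \frac{5649673}{2} = \frac{5830189}{2}$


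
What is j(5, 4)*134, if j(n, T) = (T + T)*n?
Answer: 5360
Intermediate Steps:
j(n, T) = 2*T*n (j(n, T) = (2*T)*n = 2*T*n)
j(5, 4)*134 = (2*4*5)*134 = 40*134 = 5360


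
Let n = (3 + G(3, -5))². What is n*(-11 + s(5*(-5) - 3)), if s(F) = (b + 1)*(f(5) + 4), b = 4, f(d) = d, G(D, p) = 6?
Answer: 2754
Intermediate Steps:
s(F) = 45 (s(F) = (4 + 1)*(5 + 4) = 5*9 = 45)
n = 81 (n = (3 + 6)² = 9² = 81)
n*(-11 + s(5*(-5) - 3)) = 81*(-11 + 45) = 81*34 = 2754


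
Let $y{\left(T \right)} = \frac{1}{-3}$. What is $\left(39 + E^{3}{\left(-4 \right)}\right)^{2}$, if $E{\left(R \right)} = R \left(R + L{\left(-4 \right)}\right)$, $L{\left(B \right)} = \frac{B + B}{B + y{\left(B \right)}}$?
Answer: $\frac{2221921153321}{4826809} \approx 4.6033 \cdot 10^{5}$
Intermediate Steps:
$y{\left(T \right)} = - \frac{1}{3}$
$L{\left(B \right)} = \frac{2 B}{- \frac{1}{3} + B}$ ($L{\left(B \right)} = \frac{B + B}{B - \frac{1}{3}} = \frac{2 B}{- \frac{1}{3} + B}$)
$E{\left(R \right)} = R \left(\frac{24}{13} + R\right)$ ($E{\left(R \right)} = R \left(R + 6 \left(-4\right) \frac{1}{-1 + 3 \left(-4\right)}\right) = R \left(R + 6 \left(-4\right) \frac{1}{-1 - 12}\right) = R \left(R + 6 \left(-4\right) \frac{1}{-13}\right) = R \left(R + 6 \left(-4\right) \left(- \frac{1}{13}\right)\right) = R \left(R + \frac{24}{13}\right) = R \left(\frac{24}{13} + R\right)$)
$\left(39 + E^{3}{\left(-4 \right)}\right)^{2} = \left(39 + \left(\frac{1}{13} \left(-4\right) \left(24 + 13 \left(-4\right)\right)\right)^{3}\right)^{2} = \left(39 + \left(\frac{1}{13} \left(-4\right) \left(24 - 52\right)\right)^{3}\right)^{2} = \left(39 + \left(\frac{1}{13} \left(-4\right) \left(-28\right)\right)^{3}\right)^{2} = \left(39 + \left(\frac{112}{13}\right)^{3}\right)^{2} = \left(39 + \frac{1404928}{2197}\right)^{2} = \left(\frac{1490611}{2197}\right)^{2} = \frac{2221921153321}{4826809}$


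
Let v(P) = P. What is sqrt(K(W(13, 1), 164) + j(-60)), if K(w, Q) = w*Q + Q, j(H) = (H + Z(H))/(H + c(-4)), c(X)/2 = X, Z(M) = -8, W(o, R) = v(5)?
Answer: sqrt(985) ≈ 31.385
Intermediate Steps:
W(o, R) = 5
c(X) = 2*X
j(H) = 1 (j(H) = (H - 8)/(H + 2*(-4)) = (-8 + H)/(H - 8) = (-8 + H)/(-8 + H) = 1)
K(w, Q) = Q + Q*w (K(w, Q) = Q*w + Q = Q + Q*w)
sqrt(K(W(13, 1), 164) + j(-60)) = sqrt(164*(1 + 5) + 1) = sqrt(164*6 + 1) = sqrt(984 + 1) = sqrt(985)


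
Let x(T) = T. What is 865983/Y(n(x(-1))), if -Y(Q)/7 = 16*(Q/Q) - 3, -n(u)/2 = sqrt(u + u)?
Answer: -865983/91 ≈ -9516.3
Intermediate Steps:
n(u) = -2*sqrt(2)*sqrt(u) (n(u) = -2*sqrt(u + u) = -2*sqrt(2)*sqrt(u))
Y(Q) = -91 (Y(Q) = -7*(16*(Q/Q) - 3) = -7*(16*1 - 3) = -7*(16 - 3) = -7*13 = -91)
865983/Y(n(x(-1))) = 865983/(-91) = 865983*(-1/91) = -865983/91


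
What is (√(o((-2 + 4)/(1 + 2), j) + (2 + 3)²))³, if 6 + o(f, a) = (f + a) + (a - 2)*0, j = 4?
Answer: 71*√213/9 ≈ 115.13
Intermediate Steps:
o(f, a) = -6 + a + f (o(f, a) = -6 + ((f + a) + (a - 2)*0) = -6 + ((a + f) + (-2 + a)*0) = -6 + ((a + f) + 0) = -6 + (a + f) = -6 + a + f)
(√(o((-2 + 4)/(1 + 2), j) + (2 + 3)²))³ = (√((-6 + 4 + (-2 + 4)/(1 + 2)) + (2 + 3)²))³ = (√((-6 + 4 + 2/3) + 5²))³ = (√((-6 + 4 + 2*(⅓)) + 25))³ = (√((-6 + 4 + ⅔) + 25))³ = (√(-4/3 + 25))³ = (√(71/3))³ = (√213/3)³ = 71*√213/9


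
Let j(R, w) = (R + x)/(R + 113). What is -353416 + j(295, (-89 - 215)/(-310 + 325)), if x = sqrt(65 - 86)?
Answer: -144193433/408 + I*sqrt(21)/408 ≈ -3.5342e+5 + 0.011232*I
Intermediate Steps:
x = I*sqrt(21) (x = sqrt(-21) = I*sqrt(21) ≈ 4.5826*I)
j(R, w) = (R + I*sqrt(21))/(113 + R) (j(R, w) = (R + I*sqrt(21))/(R + 113) = (R + I*sqrt(21))/(113 + R))
-353416 + j(295, (-89 - 215)/(-310 + 325)) = -353416 + (295 + I*sqrt(21))/(113 + 295) = -353416 + (295 + I*sqrt(21))/408 = -353416 + (295/408 + I*sqrt(21)/408) = -144193433/408 + I*sqrt(21)/408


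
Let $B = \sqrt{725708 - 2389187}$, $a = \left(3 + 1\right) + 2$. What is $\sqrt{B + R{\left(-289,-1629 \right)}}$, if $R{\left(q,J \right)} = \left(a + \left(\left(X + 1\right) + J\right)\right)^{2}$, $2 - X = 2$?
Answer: $\sqrt{2630884 + 3 i \sqrt{184831}} \approx 1622.0 + 0.398 i$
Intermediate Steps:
$X = 0$ ($X = 2 - 2 = 0$)
$a = 6$ ($a = 4 + 2 = 6$)
$B = 3 i \sqrt{184831}$ ($B = \sqrt{-1663479} = 3 i \sqrt{184831} \approx 1289.8 i$)
$R{\left(q,J \right)} = \left(7 + J\right)^{2}$ ($R{\left(q,J \right)} = \left(6 + \left(\left(0 + 1\right) + J\right)\right)^{2} = \left(6 + \left(1 + J\right)\right)^{2} = \left(7 + J\right)^{2}$)
$\sqrt{B + R{\left(-289,-1629 \right)}} = \sqrt{3 i \sqrt{184831} + \left(7 - 1629\right)^{2}} = \sqrt{3 i \sqrt{184831} + \left(-1622\right)^{2}} = \sqrt{3 i \sqrt{184831} + 2630884} = \sqrt{2630884 + 3 i \sqrt{184831}}$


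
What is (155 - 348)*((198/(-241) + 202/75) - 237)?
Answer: 820238999/18075 ≈ 45380.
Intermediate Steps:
(155 - 348)*((198/(-241) + 202/75) - 237) = -193*((198*(-1/241) + 202*(1/75)) - 237) = -193*((-198/241 + 202/75) - 237) = -193*(33832/18075 - 237) = -193*(-4249943/18075) = 820238999/18075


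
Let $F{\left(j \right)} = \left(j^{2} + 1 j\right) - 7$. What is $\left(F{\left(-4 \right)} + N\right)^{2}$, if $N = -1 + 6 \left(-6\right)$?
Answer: $1024$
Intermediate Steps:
$F{\left(j \right)} = -7 + j + j^{2}$ ($F{\left(j \right)} = \left(j^{2} + j\right) - 7 = \left(j + j^{2}\right) - 7 = -7 + j + j^{2}$)
$N = -37$ ($N = -1 - 36 = -37$)
$\left(F{\left(-4 \right)} + N\right)^{2} = \left(\left(-7 - 4 + \left(-4\right)^{2}\right) - 37\right)^{2} = \left(\left(-7 - 4 + 16\right) - 37\right)^{2} = \left(5 - 37\right)^{2} = \left(-32\right)^{2} = 1024$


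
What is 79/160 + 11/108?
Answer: 2573/4320 ≈ 0.59560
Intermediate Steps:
79/160 + 11/108 = 2573/4320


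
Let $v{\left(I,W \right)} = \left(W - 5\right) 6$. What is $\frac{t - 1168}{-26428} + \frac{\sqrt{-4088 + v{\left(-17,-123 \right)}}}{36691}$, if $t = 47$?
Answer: $\frac{1121}{26428} + \frac{2 i \sqrt{1214}}{36691} \approx 0.042417 + 0.0018992 i$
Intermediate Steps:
$v{\left(I,W \right)} = -30 + 6 W$ ($v{\left(I,W \right)} = \left(-5 + W\right) 6 = -30 + 6 W$)
$\frac{t - 1168}{-26428} + \frac{\sqrt{-4088 + v{\left(-17,-123 \right)}}}{36691} = \frac{47 - 1168}{-26428} + \frac{\sqrt{-4088 + \left(-30 + 6 \left(-123\right)\right)}}{36691} = \left(47 - 1168\right) \left(- \frac{1}{26428}\right) + \sqrt{-4088 - 768} \cdot \frac{1}{36691} = \left(-1121\right) \left(- \frac{1}{26428}\right) + \sqrt{-4088 - 768} \cdot \frac{1}{36691} = \frac{1121}{26428} + \sqrt{-4856} \cdot \frac{1}{36691} = \frac{1121}{26428} + 2 i \sqrt{1214} \cdot \frac{1}{36691} = \frac{1121}{26428} + \frac{2 i \sqrt{1214}}{36691}$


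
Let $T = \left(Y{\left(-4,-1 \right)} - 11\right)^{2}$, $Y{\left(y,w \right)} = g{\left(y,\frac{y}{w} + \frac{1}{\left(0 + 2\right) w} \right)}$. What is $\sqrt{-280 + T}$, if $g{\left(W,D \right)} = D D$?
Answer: $\frac{9 i \sqrt{55}}{4} \approx 16.686 i$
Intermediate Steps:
$g{\left(W,D \right)} = D^{2}$
$Y{\left(y,w \right)} = \left(\frac{1}{2 w} + \frac{y}{w}\right)^{2}$ ($Y{\left(y,w \right)} = \left(\frac{y}{w} + \frac{1}{\left(0 + 2\right) w}\right)^{2} = \left(\frac{y}{w} + \frac{1}{2 w}\right)^{2} = \left(\frac{1}{2 w} + \frac{y}{w}\right)^{2}$)
$T = \frac{25}{16}$ ($T = \left(\frac{\left(1 + 2 \left(-4\right)\right)^{2}}{4 \cdot 1} - 11\right)^{2} = \left(\frac{1}{4} \cdot 1 \left(1 - 8\right)^{2} - 11\right)^{2} = \left(\frac{1}{4} \cdot 1 \left(-7\right)^{2} - 11\right)^{2} = \left(\frac{1}{4} \cdot 1 \cdot 49 - 11\right)^{2} = \left(\frac{49}{4} - 11\right)^{2} = \left(\frac{5}{4}\right)^{2} = \frac{25}{16} \approx 1.5625$)
$\sqrt{-280 + T} = \sqrt{-280 + \frac{25}{16}} = \sqrt{- \frac{4455}{16}} = \frac{9 i \sqrt{55}}{4}$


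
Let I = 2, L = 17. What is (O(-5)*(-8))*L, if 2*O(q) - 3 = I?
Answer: -340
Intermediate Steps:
O(q) = 5/2 (O(q) = 3/2 + (1/2)*2 = 3/2 + 1 = 5/2)
(O(-5)*(-8))*L = ((5/2)*(-8))*17 = -20*17 = -340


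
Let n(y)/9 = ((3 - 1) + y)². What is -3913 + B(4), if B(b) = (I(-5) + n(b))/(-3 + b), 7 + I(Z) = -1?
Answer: -3597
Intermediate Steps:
n(y) = 9*(2 + y)² (n(y) = 9*((3 - 1) + y)² = 9*(2 + y)²)
I(Z) = -8 (I(Z) = -7 - 1 = -8)
B(b) = (-8 + 9*(2 + b)²)/(-3 + b)
-3913 + B(4) = -3913 + (-8 + 9*(2 + 4)²)/(-3 + 4) = -3913 + (-8 + 9*6²)/1 = -3913 + 1*(-8 + 9*36) = -3913 + 1*(-8 + 324) = -3913 + 1*316 = -3913 + 316 = -3597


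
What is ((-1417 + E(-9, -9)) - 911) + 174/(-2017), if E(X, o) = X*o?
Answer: -4532373/2017 ≈ -2247.1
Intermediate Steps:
((-1417 + E(-9, -9)) - 911) + 174/(-2017) = ((-1417 - 9*(-9)) - 911) + 174/(-2017) = ((-1417 + 81) - 911) + 174*(-1/2017) = (-1336 - 911) - 174/2017 = -2247 - 174/2017 = -4532373/2017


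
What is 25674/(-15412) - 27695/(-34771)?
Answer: -8032333/9239494 ≈ -0.86935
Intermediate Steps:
25674/(-15412) - 27695/(-34771) = 25674*(-1/15412) - 27695*(-1/34771) = -12837/7706 + 955/1199 = -8032333/9239494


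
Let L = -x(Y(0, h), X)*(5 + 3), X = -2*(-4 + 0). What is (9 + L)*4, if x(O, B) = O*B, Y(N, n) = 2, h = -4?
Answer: -476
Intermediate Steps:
X = 8 (X = -2*(-4) = 8)
x(O, B) = B*O
L = -128 (L = -8*2*(5 + 3) = -16*8 = -1*128 = -128)
(9 + L)*4 = (9 - 128)*4 = -119*4 = -476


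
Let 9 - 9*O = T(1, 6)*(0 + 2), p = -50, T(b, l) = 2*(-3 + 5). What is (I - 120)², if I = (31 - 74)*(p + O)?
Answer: 332223529/81 ≈ 4.1015e+6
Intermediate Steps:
T(b, l) = 4 (T(b, l) = 2*2 = 4)
O = ⅑ (O = 1 - 4*(0 + 2)/9 = 1 - 4*2/9 = 1 - ⅑*8 = 1 - 8/9 = ⅑ ≈ 0.11111)
I = 19307/9 (I = (31 - 74)*(-50 + ⅑) = -43*(-449/9) = 19307/9 ≈ 2145.2)
(I - 120)² = (19307/9 - 120)² = (18227/9)² = 332223529/81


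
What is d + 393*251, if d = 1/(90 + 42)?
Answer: 13020877/132 ≈ 98643.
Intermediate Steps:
d = 1/132 ≈ 0.0075758
d + 393*251 = 1/132 + 393*251 = 1/132 + 98643 = 13020877/132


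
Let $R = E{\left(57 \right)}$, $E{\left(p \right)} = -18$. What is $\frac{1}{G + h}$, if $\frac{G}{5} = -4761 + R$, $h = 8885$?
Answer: $- \frac{1}{15010} \approx -6.6622 \cdot 10^{-5}$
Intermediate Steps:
$R = -18$
$G = -23895$ ($G = 5 \left(-4761 - 18\right) = 5 \left(-4779\right) = -23895$)
$\frac{1}{G + h} = \frac{1}{-23895 + 8885} = \frac{1}{-15010} = - \frac{1}{15010}$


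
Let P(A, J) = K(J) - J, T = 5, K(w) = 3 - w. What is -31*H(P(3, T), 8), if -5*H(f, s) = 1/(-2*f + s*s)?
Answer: 31/390 ≈ 0.079487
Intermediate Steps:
P(A, J) = 3 - 2*J (P(A, J) = (3 - J) - J = 3 - 2*J)
H(f, s) = -1/(5*(s² - 2*f)) (H(f, s) = -1/(5*(-2*f + s*s)) = -1/(5*(-2*f + s²)) = -1/(5*(s² - 2*f)))
-31*H(P(3, T), 8) = -31/(5*(-1*8² + 2*(3 - 2*5))) = -31/(5*(-1*64 + 2*(3 - 10))) = -31/(5*(-64 + 2*(-7))) = -31/(5*(-64 - 14)) = -31/(5*(-78)) = -31*(-1)/(5*78) = -31*(-1/390) = 31/390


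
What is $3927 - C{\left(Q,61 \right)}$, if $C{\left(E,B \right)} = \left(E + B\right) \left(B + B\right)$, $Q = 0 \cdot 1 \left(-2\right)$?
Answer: $-3515$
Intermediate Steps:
$Q = 0$ ($Q = 0 \left(-2\right) = 0$)
$C{\left(E,B \right)} = 2 B \left(B + E\right)$ ($C{\left(E,B \right)} = \left(B + E\right) 2 B = 2 B \left(B + E\right)$)
$3927 - C{\left(Q,61 \right)} = 3927 - 2 \cdot 61 \left(61 + 0\right) = 3927 - 2 \cdot 61 \cdot 61 = 3927 - 7442 = -3515$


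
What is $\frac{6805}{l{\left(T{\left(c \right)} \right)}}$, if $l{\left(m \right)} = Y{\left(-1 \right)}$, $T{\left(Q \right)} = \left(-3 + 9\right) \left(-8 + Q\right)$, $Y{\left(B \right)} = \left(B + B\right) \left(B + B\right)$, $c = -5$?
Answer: $\frac{6805}{4} \approx 1701.3$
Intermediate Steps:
$Y{\left(B \right)} = 4 B^{2}$ ($Y{\left(B \right)} = 2 B 2 B = 4 B^{2}$)
$T{\left(Q \right)} = -48 + 6 Q$ ($T{\left(Q \right)} = 6 \left(-8 + Q\right) = -48 + 6 Q$)
$l{\left(m \right)} = 4$ ($l{\left(m \right)} = 4 \left(-1\right)^{2} = 4 \cdot 1 = 4$)
$\frac{6805}{l{\left(T{\left(c \right)} \right)}} = \frac{6805}{4}$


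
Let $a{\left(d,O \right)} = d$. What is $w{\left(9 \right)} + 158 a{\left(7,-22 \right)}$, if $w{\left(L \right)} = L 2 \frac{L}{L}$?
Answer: $1124$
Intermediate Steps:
$w{\left(L \right)} = 2 L$ ($w{\left(L \right)} = 2 L 1 = 2 L$)
$w{\left(9 \right)} + 158 a{\left(7,-22 \right)} = 2 \cdot 9 + 158 \cdot 7 = 18 + 1106 = 1124$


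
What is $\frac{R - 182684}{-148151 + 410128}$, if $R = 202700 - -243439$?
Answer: $\frac{263455}{261977} \approx 1.0056$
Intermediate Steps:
$R = 446139$ ($R = 202700 + 243439 = 446139$)
$\frac{R - 182684}{-148151 + 410128} = \frac{446139 - 182684}{-148151 + 410128} = \frac{263455}{261977}$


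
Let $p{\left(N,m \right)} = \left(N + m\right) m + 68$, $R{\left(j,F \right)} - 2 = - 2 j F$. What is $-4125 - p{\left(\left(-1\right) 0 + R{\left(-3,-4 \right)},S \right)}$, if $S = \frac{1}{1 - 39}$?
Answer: $- \frac{6055529}{1444} \approx -4193.6$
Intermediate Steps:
$R{\left(j,F \right)} = 2 - 2 F j$ ($R{\left(j,F \right)} = 2 + - 2 j F = 2 - 2 F j$)
$S = - \frac{1}{38}$ ($S = \frac{1}{-38} = - \frac{1}{38} \approx -0.026316$)
$p{\left(N,m \right)} = 68 + m \left(N + m\right)$ ($p{\left(N,m \right)} = m \left(N + m\right) + 68 = 68 + m \left(N + m\right)$)
$-4125 - p{\left(\left(-1\right) 0 + R{\left(-3,-4 \right)},S \right)} = -4125 - \left(68 + \left(- \frac{1}{38}\right)^{2} + \left(\left(-1\right) 0 + \left(2 - \left(-8\right) \left(-3\right)\right)\right) \left(- \frac{1}{38}\right)\right) = -4125 - \left(68 + \frac{1}{1444} + \left(0 + \left(2 - 24\right)\right) \left(- \frac{1}{38}\right)\right) = -4125 - \left(68 + \frac{1}{1444} + \left(0 - 22\right) \left(- \frac{1}{38}\right)\right) = -4125 - \left(68 + \frac{1}{1444} - - \frac{11}{19}\right) = -4125 - \left(68 + \frac{1}{1444} + \frac{11}{19}\right) = -4125 - \frac{99029}{1444} = - \frac{6055529}{1444}$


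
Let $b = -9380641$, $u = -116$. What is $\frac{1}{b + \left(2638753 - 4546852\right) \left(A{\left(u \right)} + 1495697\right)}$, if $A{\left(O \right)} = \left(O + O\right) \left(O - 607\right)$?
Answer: $- \frac{1}{3174004224508} \approx -3.1506 \cdot 10^{-13}$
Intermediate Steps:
$A{\left(O \right)} = 2 O \left(-607 + O\right)$
$\frac{1}{b + \left(2638753 - 4546852\right) \left(A{\left(u \right)} + 1495697\right)} = \frac{1}{-9380641 + \left(2638753 - 4546852\right) \left(2 \left(-116\right) \left(-607 - 116\right) + 1495697\right)} = \frac{1}{-9380641 - 1908099 \left(2 \left(-116\right) \left(-723\right) + 1495697\right)} = \frac{1}{-9380641 - 1908099 \left(167736 + 1495697\right)} = \frac{1}{-9380641 - 3173994843867} = \frac{1}{-3174004224508} = - \frac{1}{3174004224508}$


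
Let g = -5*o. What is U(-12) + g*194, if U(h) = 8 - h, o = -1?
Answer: 990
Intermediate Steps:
g = 5 (g = -5*(-1) = 5)
U(-12) + g*194 = (8 - 1*(-12)) + 5*194 = (8 + 12) + 970 = 20 + 970 = 990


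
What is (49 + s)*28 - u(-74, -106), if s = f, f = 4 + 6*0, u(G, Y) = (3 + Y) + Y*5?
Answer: 2117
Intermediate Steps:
u(G, Y) = 3 + 6*Y (u(G, Y) = (3 + Y) + 5*Y = 3 + 6*Y)
f = 4 (f = 4 + 0 = 4)
s = 4
(49 + s)*28 - u(-74, -106) = (49 + 4)*28 - (3 + 6*(-106)) = 53*28 - (3 - 636) = 1484 - 1*(-633) = 1484 + 633 = 2117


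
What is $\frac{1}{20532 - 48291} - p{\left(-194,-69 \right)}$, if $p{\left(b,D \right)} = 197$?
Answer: $- \frac{5468524}{27759} \approx -197.0$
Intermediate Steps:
$\frac{1}{20532 - 48291} - p{\left(-194,-69 \right)} = \frac{1}{20532 - 48291} - 197 = \frac{1}{-27759} - 197 = - \frac{1}{27759} - 197 = - \frac{5468524}{27759}$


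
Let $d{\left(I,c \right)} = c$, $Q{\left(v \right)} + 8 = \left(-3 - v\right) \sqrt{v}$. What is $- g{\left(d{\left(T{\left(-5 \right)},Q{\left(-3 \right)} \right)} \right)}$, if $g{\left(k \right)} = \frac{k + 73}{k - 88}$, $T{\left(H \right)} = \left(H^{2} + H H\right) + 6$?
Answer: $\frac{65}{96} \approx 0.67708$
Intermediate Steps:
$T{\left(H \right)} = 6 + 2 H^{2}$ ($T{\left(H \right)} = \left(H^{2} + H^{2}\right) + 6 = 2 H^{2} + 6 = 6 + 2 H^{2}$)
$Q{\left(v \right)} = -8 + \sqrt{v} \left(-3 - v\right)$ ($Q{\left(v \right)} = -8 + \left(-3 - v\right) \sqrt{v} = -8 + \sqrt{v} \left(-3 - v\right)$)
$g{\left(k \right)} = \frac{73 + k}{-88 + k}$
$- g{\left(d{\left(T{\left(-5 \right)},Q{\left(-3 \right)} \right)} \right)} = - \frac{73 - \left(8 + \left(-3\right)^{\frac{3}{2}} + 3 i \sqrt{3}\right)}{-88 - \left(8 + \left(-3\right)^{\frac{3}{2}} + 3 i \sqrt{3}\right)} = - \frac{73 - 8}{-88 - 8} = - \frac{65}{-96} = - \frac{\left(-1\right) 65}{96} = \left(-1\right) \left(- \frac{65}{96}\right) = \frac{65}{96}$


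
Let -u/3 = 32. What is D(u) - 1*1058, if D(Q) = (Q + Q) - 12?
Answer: -1262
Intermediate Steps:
u = -96 (u = -3*32 = -96)
D(Q) = -12 + 2*Q (D(Q) = 2*Q - 12 = -12 + 2*Q)
D(u) - 1*1058 = (-12 + 2*(-96)) - 1*1058 = (-12 - 192) - 1058 = -204 - 1058 = -1262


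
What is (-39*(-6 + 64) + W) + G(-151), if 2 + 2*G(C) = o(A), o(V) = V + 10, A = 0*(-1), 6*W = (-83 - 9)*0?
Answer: -2258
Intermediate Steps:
W = 0 (W = ((-83 - 9)*0)/6 = (-92*0)/6 = (⅙)*0 = 0)
A = 0
o(V) = 10 + V
G(C) = 4 (G(C) = -1 + (10 + 0)/2 = -1 + (½)*10 = -1 + 5 = 4)
(-39*(-6 + 64) + W) + G(-151) = (-39*(-6 + 64) + 0) + 4 = (-39*58 + 0) + 4 = (-2262 + 0) + 4 = -2262 + 4 = -2258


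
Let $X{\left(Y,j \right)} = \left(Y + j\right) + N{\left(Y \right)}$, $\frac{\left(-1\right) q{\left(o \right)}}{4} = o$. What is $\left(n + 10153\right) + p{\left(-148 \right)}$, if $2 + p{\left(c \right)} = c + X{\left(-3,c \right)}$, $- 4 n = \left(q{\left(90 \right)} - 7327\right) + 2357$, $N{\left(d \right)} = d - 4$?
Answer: $\frac{22355}{2} \approx 11178.0$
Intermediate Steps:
$N{\left(d \right)} = -4 + d$
$q{\left(o \right)} = - 4 o$
$X{\left(Y,j \right)} = -4 + j + 2 Y$ ($X{\left(Y,j \right)} = \left(Y + j\right) + \left(-4 + Y\right) = -4 + j + 2 Y$)
$n = \frac{2665}{2}$ ($n = - \frac{\left(\left(-4\right) 90 - 7327\right) + 2357}{4} = - \frac{\left(-360 - 7327\right) + 2357}{4} = - \frac{-7687 + 2357}{4} = \left(- \frac{1}{4}\right) \left(-5330\right) = \frac{2665}{2} \approx 1332.5$)
$p{\left(c \right)} = -12 + 2 c$ ($p{\left(c \right)} = -2 + \left(c + \left(-4 + c + 2 \left(-3\right)\right)\right) = -2 + \left(c - \left(10 - c\right)\right) = -2 + \left(c + \left(-10 + c\right)\right) = -2 + \left(-10 + 2 c\right) = -12 + 2 c$)
$\left(n + 10153\right) + p{\left(-148 \right)} = \left(\frac{2665}{2} + 10153\right) + \left(-12 + 2 \left(-148\right)\right) = \frac{22971}{2} - 308 = \frac{22355}{2}$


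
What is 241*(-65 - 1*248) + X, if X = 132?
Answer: -75301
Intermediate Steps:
241*(-65 - 1*248) + X = 241*(-65 - 1*248) + 132 = 241*(-65 - 248) + 132 = 241*(-313) + 132 = -75433 + 132 = -75301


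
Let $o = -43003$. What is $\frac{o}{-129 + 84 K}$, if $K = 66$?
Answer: $- \frac{43003}{5415} \approx -7.9415$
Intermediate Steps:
$\frac{o}{-129 + 84 K} = - \frac{43003}{-129 + 84 \cdot 66} = - \frac{43003}{-129 + 5544} = - \frac{43003}{5415}$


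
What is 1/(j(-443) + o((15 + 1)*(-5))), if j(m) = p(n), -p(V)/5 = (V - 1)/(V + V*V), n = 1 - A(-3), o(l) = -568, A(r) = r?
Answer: -4/2275 ≈ -0.0017582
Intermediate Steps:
n = 4 (n = 1 - 1*(-3) = 1 + 3 = 4)
p(V) = -5*(-1 + V)/(V + V**2) (p(V) = -5*(V - 1)/(V + V*V) = -5*(-1 + V)/(V + V**2))
j(m) = -3/4 (j(m) = 5*(1 - 1*4)/(4*(1 + 4)) = 5*(1/4)*(1 - 4)/5 = 5*(1/4)*(1/5)*(-3) = -3/4)
1/(j(-443) + o((15 + 1)*(-5))) = 1/(-3/4 - 568) = 1/(-2275/4) = -4/2275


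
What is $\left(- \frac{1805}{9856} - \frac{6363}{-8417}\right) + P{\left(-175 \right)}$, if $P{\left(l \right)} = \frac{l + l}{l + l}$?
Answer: $\frac{130478995}{82957952} \approx 1.5728$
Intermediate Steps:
$P{\left(l \right)} = 1$ ($P{\left(l \right)} = \frac{2 l}{2 l} = 2 l \frac{1}{2 l} = 1$)
$\left(- \frac{1805}{9856} - \frac{6363}{-8417}\right) + P{\left(-175 \right)} = \left(- \frac{1805}{9856} - \frac{6363}{-8417}\right) + 1 = \left(\left(-1805\right) \frac{1}{9856} - - \frac{6363}{8417}\right) + 1 = \left(- \frac{1805}{9856} + \frac{6363}{8417}\right) + 1 = \frac{47521043}{82957952} + 1 = \frac{130478995}{82957952}$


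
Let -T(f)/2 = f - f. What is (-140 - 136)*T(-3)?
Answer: 0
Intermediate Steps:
T(f) = 0 (T(f) = -2*(f - f) = -2*0 = 0)
(-140 - 136)*T(-3) = (-140 - 136)*0 = -276*0 = 0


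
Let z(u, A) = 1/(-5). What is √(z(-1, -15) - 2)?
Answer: I*√55/5 ≈ 1.4832*I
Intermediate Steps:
z(u, A) = -⅕
√(z(-1, -15) - 2) = √(-⅕ - 2) = √(-11/5) = I*√55/5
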